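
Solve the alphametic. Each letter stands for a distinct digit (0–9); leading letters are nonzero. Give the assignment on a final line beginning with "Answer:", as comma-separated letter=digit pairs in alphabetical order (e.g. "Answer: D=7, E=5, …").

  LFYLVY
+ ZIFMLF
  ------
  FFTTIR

Step 1. [col 1: Y + F ≡ R (mod 10)] column 1 (Y + F ≡ R (mod 10), carry-in 0) doesn't pin Y yet; pick Y=4 and continue. So Y=4.
Step 2. [col 1: Y + F ≡ R (mod 10)] several values work for F in column 1 (Y + F ≡ R (mod 10), carry-in 0); try F=6 ⇒ F=6.
Step 3. [col 1: Y + F ≡ R (mod 10)] column 1 reads Y+F+carry(0)=R with Y=4, F=6; with digits 4,6 already taken and all letters distinct, the only value for R is 0, so R=0.
Step 4. [col 2: V + L ≡ I (mod 10)] L=3 is one option consistent with column 2 (V + L ≡ I (mod 10), carry-in 1) — take it, so L=3.
Step 5. [col 2: V + L ≡ I (mod 10)] no forcing yet in column 2 (carry-in 1); V=5 is free and consistent — try it ⇒ V=5.
Step 6. [col 2: V + L ≡ I (mod 10)] from column 2 (V=5, L=3, carry-in 1, digits 0,3,4,5,6 already taken and all letters distinct): I must equal 9, so I=9.
Step 7. [col 3: L + M ≡ T (mod 10)] column 3: given L=3, carry-in 0, and digits 0,3,4,5,6,9 already taken and all letters distinct, L+M≡T (mod 10) forces T=1. So T=1.
Step 8. [col 3: L + M ≡ T (mod 10)] column 3: given L=3, T=1, carry-in 0, and digits 0,1,3,4,5,6,9 already taken and all letters distinct, L+M≡T (mod 10) forces M=8, so M=8.
Step 9. [col 6: L + Z ≡ F (mod 10)] column 6 reads L+Z+carry(1)=F with L=3, F=6; with digits 0,1,3,4,5,6,8,9 already taken and all letters distinct, the only value for Z is 2. So Z=2.

Answer: F=6, I=9, L=3, M=8, R=0, T=1, V=5, Y=4, Z=2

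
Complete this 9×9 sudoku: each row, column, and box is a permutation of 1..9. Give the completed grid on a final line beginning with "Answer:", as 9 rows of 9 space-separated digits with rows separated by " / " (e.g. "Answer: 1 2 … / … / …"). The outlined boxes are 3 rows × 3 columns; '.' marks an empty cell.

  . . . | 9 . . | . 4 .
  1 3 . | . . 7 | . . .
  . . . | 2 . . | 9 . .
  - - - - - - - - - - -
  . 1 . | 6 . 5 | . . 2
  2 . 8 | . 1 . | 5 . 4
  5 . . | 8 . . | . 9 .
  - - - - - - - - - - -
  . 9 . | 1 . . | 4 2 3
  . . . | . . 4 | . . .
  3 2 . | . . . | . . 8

Step 1. [r9c3∈{1,4,5,6,7}] 4 has one home in row 9: r9c3. So r9c3=4.
Step 2. [r8c5∈{2,3,5,6,7,8,9}] 2 has one home in row 8: r8c5 ⇒ r8c5=2.
Step 3. [r8c3∈{1,5,6,7}] r8c3 is the only open cell in col 3 admitting 1. So r8c3=1.
Step 4. [r4c1∈{4,7,9}] across col 1, 9 lands solely at r4c1 ⇒ r4c1=9.
Step 5. [r4c5∈{3,4,7}] r4c5 is the only open cell in row 4 admitting 4 ⇒ r4c5=4.
Step 6. [r9c5∈{5,6,7,9}] 9 has one home in col 5: r9c5, so r9c5=9.
Step 7. [r9c6∈{6}] r9c6's peers cover all but 6. So r9c6=6.
Step 8. [r3c1∈{4,6,7,8}] r3c1 is the only open cell in col 1 admitting 4 ⇒ r3c1=4.
Step 9. [r7c6∈{8}] r7c6's peers cover all but 8, so r7c6=8.
Step 10. [r8c9∈{5,6,7,9}] r8c9 is the only open cell in row 8 admitting 9. So r8c9=9.
Step 11. [r8c4∈{3,5,7}] row 8 places 3 nowhere but r8c4, so r8c4=3.
Step 12. [r5c4∈{7}] only 7 remains possible at r5c4, so r5c4=7.
Step 13. [r6c5∈{3}] only 3 remains possible at r6c5. So r6c5=3.
Step 14. [r5c2∈{6}] only 6 remains possible at r5c2. So r5c2=6.
Step 15. [r6c3∈{7}] r6c3's peers cover all but 7 ⇒ r6c3=7.
Step 16. [r5c8∈{3}] r5c8 has the single candidate 3, so r5c8=3.
Step 17. [r1c7∈{1,2,3,6,7,8}] in col 7, 3 fits only at r1c7. So r1c7=3.
Step 18. [r1c3∈{2,5,6}] r1c3 is the only open cell in row 1 admitting 2 ⇒ r1c3=2.
Step 19. [r9c4∈{5}] nothing but 5 survives at r9c4 ⇒ r9c4=5.
Step 20. [r8c8∈{5,6,7}] box 9 places 5 nowhere but r8c8. So r8c8=5.
Step 21. [r8c7∈{6,7}] r8c7 is the only open cell in box 9 admitting 6. So r8c7=6.
Step 22. [r6c9∈{1,6}] 6 has one home in row 6: r6c9 ⇒ r6c9=6.
Step 23. [r2c9∈{5}] r2c9's peers cover all but 5, so r2c9=5.
Step 24. [r7c3∈{5,6}] row 7 places 5 nowhere but r7c3, so r7c3=5.
Step 25. [r3c3∈{6}] only 6 remains possible at r3c3, so r3c3=6.
Step 26. [r1c5∈{5,6,8}] r1c5 is the only open cell in row 1 admitting 6, so r1c5=6.
Step 27. [r1c2∈{5,7,8}] r1c2 is the only open cell in row 1 admitting 5 ⇒ r1c2=5.
Step 28. [r1c1∈{7,8}] across row 1, 8 lands solely at r1c1, so r1c1=8.
Step 29. [r1c9∈{1,7}] in row 1, 7 fits only at r1c9, so r1c9=7.
Step 30. [r2c5∈{8}] r2c5 is down to just 8. So r2c5=8.
Step 31. [r3c8∈{1,8}] row 3 places 8 nowhere but r3c8. So r3c8=8.
Step 32. [r4c8∈{7}] r4c8 has the single candidate 7 ⇒ r4c8=7.
Step 33. [r8c1∈{7}] only 7 remains possible at r8c1. So r8c1=7.
Step 34. [r3c6∈{1,3}] in row 3, 3 fits only at r3c6, so r3c6=3.
Step 35. [r9c7∈{1,7}] r9c7 is the only open cell in row 9 admitting 7. So r9c7=7.
Step 36. [r1c6∈{1}] only 1 remains possible at r1c6. So r1c6=1.
Step 37. [r2c4∈{4}] r2c4 is down to just 4. So r2c4=4.
Step 38. [r3c9∈{1}] nothing but 1 survives at r3c9, so r3c9=1.
Step 39. [r2c8∈{6}] r2c8 is down to just 6 ⇒ r2c8=6.
Step 40. [r6c2∈{4}] only 4 remains possible at r6c2 ⇒ r6c2=4.
Step 41. [r3c2∈{7}] r3c2 has the single candidate 7, so r3c2=7.
Step 42. [r6c7∈{1}] r6c7 is down to just 1 ⇒ r6c7=1.
Step 43. [r4c7∈{8}] only 8 remains possible at r4c7, so r4c7=8.
Step 44. [r9c8∈{1}] r9c8 has the single candidate 1, so r9c8=1.
Step 45. [r8c2∈{8}] only 8 remains possible at r8c2, so r8c2=8.
Step 46. [r2c3∈{9}] nothing but 9 survives at r2c3 ⇒ r2c3=9.
Step 47. [r5c6∈{9}] only 9 remains possible at r5c6, so r5c6=9.
Step 48. [r3c5∈{5}] r3c5 has the single candidate 5 ⇒ r3c5=5.
Step 49. [r2c7∈{2}] r2c7 has the single candidate 2 ⇒ r2c7=2.
Step 50. [r7c5∈{7}] r7c5 is down to just 7. So r7c5=7.
Step 51. [r4c3∈{3}] r4c3's peers cover all but 3, so r4c3=3.
Step 52. [r6c6∈{2}] r6c6's peers cover all but 2 ⇒ r6c6=2.
Step 53. [r7c1∈{6}] r7c1 is down to just 6 ⇒ r7c1=6.

Answer: 8 5 2 9 6 1 3 4 7 / 1 3 9 4 8 7 2 6 5 / 4 7 6 2 5 3 9 8 1 / 9 1 3 6 4 5 8 7 2 / 2 6 8 7 1 9 5 3 4 / 5 4 7 8 3 2 1 9 6 / 6 9 5 1 7 8 4 2 3 / 7 8 1 3 2 4 6 5 9 / 3 2 4 5 9 6 7 1 8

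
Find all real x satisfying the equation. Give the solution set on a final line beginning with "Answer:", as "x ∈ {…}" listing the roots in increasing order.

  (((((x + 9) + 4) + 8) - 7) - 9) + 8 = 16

Step 1. [(((((x + 9) + 4) + 8) - 7) - 9) + 8 = 16] 8 comes off first (subtract 8) ⇒ sub: ((((x + 9) + 4) + 8) - 7) - 9 = 8.
Step 2. [((((x + 9) + 4) + 8) - 7) - 9 = 8] the outer -9 inverts by adding 9 ⇒ sub: (((x + 9) + 4) + 8) - 7 = 17.
Step 3. [(((x + 9) + 4) + 8) - 7 = 17] add 7: x sits inside (… - 7), so sub: ((x + 9) + 4) + 8 = 24.
Step 4. [((x + 9) + 4) + 8 = 24] +8 is outermost — subtract 8 both sides, so sub: (x + 9) + 4 = 16.
Step 5. [(x + 9) + 4 = 16] subtract 4: x sits inside (… + 4), so sub: x + 9 = 12.
Step 6. [x + 9 = 12] the outer +9 inverts by subtracting 9 ⇒ sub: x = 3.

Answer: x ∈ {3}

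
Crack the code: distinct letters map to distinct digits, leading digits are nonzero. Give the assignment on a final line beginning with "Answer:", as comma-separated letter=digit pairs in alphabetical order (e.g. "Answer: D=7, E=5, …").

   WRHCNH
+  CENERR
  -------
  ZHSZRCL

Step 1. [Z] Z is the leading digit of a 7-digit sum of two 6-digit numbers; the final carry is exactly 1. So Z=1.
Step 2. [col 1: H + R ≡ L (mod 10)] no forcing yet in column 1 (carry-in 0); L=7 is free and consistent — try it. So L=7.
Step 3. [col 1: H + R ≡ L (mod 10)] several values work for H in column 1 (H + R ≡ L (mod 10), carry-in 0); try H=2 ⇒ H=2.
Step 4. [col 1: H + R ≡ L (mod 10)] column 1: given H=2, L=7, carry-in 0, and digits 1,2,7 already taken and all letters distinct, H+R≡L (mod 10) forces R=5, so R=5.
Step 5. [col 2: N + R ≡ C (mod 10)] several values work for N in column 2 (N + R ≡ C (mod 10), carry-in 0); try N=9. So N=9.
Step 6. [col 2: N + R ≡ C (mod 10)] column 2: given N=9, R=5, carry-in 0, and digits 1,2,5,7,9 already taken and all letters distinct, N+R≡C (mod 10) forces C=4. So C=4.
Step 7. [col 3: C + E ≡ R (mod 10)] column 3: given C=4, R=5, carry-in 1, and digits 1,2,4,5,7,9 already taken and all letters distinct, C+E≡R (mod 10) forces E=0, so E=0.
Step 8. [col 5: R + E ≡ S (mod 10)] in column 5 we have R+E≡S with carry-in 1; given R=5, E=0 and digits 0,1,2,4,5,7,9 already taken and all letters distinct, that pins S to 6. So S=6.
Step 9. [col 6: W + C ≡ H (mod 10)] column 6 reads W+C+carry(0)=H with C=4, H=2; with digits 0,1,2,4,5,6,7,9 already taken and all letters distinct, the only value for W is 8. So W=8.

Answer: C=4, E=0, H=2, L=7, N=9, R=5, S=6, W=8, Z=1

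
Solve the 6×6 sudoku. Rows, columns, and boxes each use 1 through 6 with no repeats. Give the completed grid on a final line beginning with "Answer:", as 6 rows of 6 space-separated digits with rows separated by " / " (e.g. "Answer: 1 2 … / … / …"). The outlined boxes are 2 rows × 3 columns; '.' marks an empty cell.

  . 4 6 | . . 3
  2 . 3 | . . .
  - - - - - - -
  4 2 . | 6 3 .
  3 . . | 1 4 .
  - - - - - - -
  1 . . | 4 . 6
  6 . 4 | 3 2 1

Step 1. [r2c4∈{5}] r2c4 is down to just 5. So r2c4=5.
Step 2. [r4c3∈{5}] nothing but 5 survives at r4c3. So r4c3=5.
Step 3. [r5c2∈{3,5}] row 5 places 3 nowhere but r5c2. So r5c2=3.
Step 4. [r2c2∈{1}] only 1 remains possible at r2c2, so r2c2=1.
Step 5. [r5c3∈{2}] nothing but 2 survives at r5c3, so r5c3=2.
Step 6. [r2c6∈{4}] nothing but 4 survives at r2c6. So r2c6=4.
Step 7. [r6c2∈{5}] r6c2's peers cover all but 5 ⇒ r6c2=5.
Step 8. [r3c3∈{1}] nothing but 1 survives at r3c3 ⇒ r3c3=1.
Step 9. [r3c6∈{5}] r3c6 is down to just 5, so r3c6=5.
Step 10. [r1c4∈{2}] nothing but 2 survives at r1c4. So r1c4=2.
Step 11. [r4c2∈{6}] r4c2 is down to just 6, so r4c2=6.
Step 12. [r5c5∈{5}] nothing but 5 survives at r5c5, so r5c5=5.
Step 13. [r4c6∈{2}] r4c6 is down to just 2, so r4c6=2.
Step 14. [r2c5∈{6}] r2c5 is down to just 6. So r2c5=6.
Step 15. [r1c1∈{5}] r1c1 has the single candidate 5. So r1c1=5.
Step 16. [r1c5∈{1}] nothing but 1 survives at r1c5 ⇒ r1c5=1.

Answer: 5 4 6 2 1 3 / 2 1 3 5 6 4 / 4 2 1 6 3 5 / 3 6 5 1 4 2 / 1 3 2 4 5 6 / 6 5 4 3 2 1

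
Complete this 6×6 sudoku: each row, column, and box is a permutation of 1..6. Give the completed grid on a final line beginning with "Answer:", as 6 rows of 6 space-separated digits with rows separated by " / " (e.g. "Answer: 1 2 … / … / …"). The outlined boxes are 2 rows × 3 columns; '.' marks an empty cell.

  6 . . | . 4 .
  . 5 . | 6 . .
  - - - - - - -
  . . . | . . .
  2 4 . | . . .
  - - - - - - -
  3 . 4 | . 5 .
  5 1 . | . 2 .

Step 1. [r3c1∈{1}] only 1 remains possible at r3c1. So r3c1=1.
Step 2. [r6c3∈{6}] nothing but 6 survives at r6c3, so r6c3=6.
Step 3. [r5c4∈{1}] r5c4's peers cover all but 1, so r5c4=1.
Step 4. [r3c2∈{3,6}] r3c2 is the only open cell in col 2 admitting 6 ⇒ r3c2=6.
Step 5. [r3c5∈{3}] only 3 remains possible at r3c5 ⇒ r3c5=3.
Step 6. [r4c4∈{5}] only 5 remains possible at r4c4. So r4c4=5.
Step 7. [r1c2∈{2,3}] in col 2, 3 fits only at r1c2. So r1c2=3.
Step 8. [r1c4∈{2}] only 2 remains possible at r1c4. So r1c4=2.
Step 9. [r2c5∈{1}] r2c5 has the single candidate 1. So r2c5=1.
Step 10. [r6c4∈{3,4}] in col 4, 3 fits only at r6c4, so r6c4=3.
Step 11. [r3c4∈{4}] r3c4's peers cover all but 4. So r3c4=4.
Step 12. [r4c6∈{1,6}] row 4 places 1 nowhere but r4c6. So r4c6=1.
Step 13. [r2c3∈{2}] nothing but 2 survives at r2c3 ⇒ r2c3=2.
Step 14. [r6c6∈{4}] r6c6 has the single candidate 4 ⇒ r6c6=4.
Step 15. [r4c3∈{3}] r4c3 is down to just 3 ⇒ r4c3=3.
Step 16. [r5c6∈{6}] r5c6 has the single candidate 6 ⇒ r5c6=6.
Step 17. [r2c1∈{4}] r2c1 is down to just 4 ⇒ r2c1=4.
Step 18. [r5c2∈{2}] r5c2's peers cover all but 2, so r5c2=2.
Step 19. [r2c6∈{3}] r2c6's peers cover all but 3. So r2c6=3.
Step 20. [r3c3∈{5}] r3c3 has the single candidate 5. So r3c3=5.
Step 21. [r4c5∈{6}] only 6 remains possible at r4c5. So r4c5=6.
Step 22. [r1c6∈{5}] r1c6 is down to just 5 ⇒ r1c6=5.
Step 23. [r3c6∈{2}] r3c6 is down to just 2 ⇒ r3c6=2.
Step 24. [r1c3∈{1}] r1c3's peers cover all but 1. So r1c3=1.

Answer: 6 3 1 2 4 5 / 4 5 2 6 1 3 / 1 6 5 4 3 2 / 2 4 3 5 6 1 / 3 2 4 1 5 6 / 5 1 6 3 2 4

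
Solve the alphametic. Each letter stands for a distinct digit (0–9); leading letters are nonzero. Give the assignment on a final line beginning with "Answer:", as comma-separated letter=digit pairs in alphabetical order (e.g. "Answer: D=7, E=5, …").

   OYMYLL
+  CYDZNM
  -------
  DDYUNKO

Step 1. [col 1: L + M ≡ O (mod 10)] column 1 (L + M ≡ O (mod 10), carry-in 0) doesn't pin L yet; pick L=7 and continue ⇒ L=7.
Step 2. [col 1: L + M ≡ O (mod 10)] no forcing yet in column 1 (carry-in 0); O=5 is free and consistent — try it, so O=5.
Step 3. [D] the sum has 7 digits but both addends have 6; that extra leading digit D is the final carry, namely 1 ⇒ D=1.
Step 4. [col 1: L + M ≡ O (mod 10)] in column 1 we have L+M≡O with carry-in 0; given L=7, O=5 and digits 1,5,7 already taken and all letters distinct, that pins M to 8, so M=8.
Step 5. [col 2: L + N ≡ K (mod 10)] N=4 is one option consistent with column 2 (L + N ≡ K (mod 10), carry-in 1) — take it ⇒ N=4.
Step 6. [col 2: L + N ≡ K (mod 10)] in column 2 we have L+N≡K with carry-in 1; given L=7, N=4 and digits 1,4,5,7,8 already taken and all letters distinct, that pins K to 2. So K=2.
Step 7. [col 3: Y + Z ≡ N (mod 10)] column 3 (Y + Z ≡ N (mod 10), carry-in 1) doesn't pin Z yet; pick Z=3 and continue, so Z=3.
Step 8. [col 3: Y + Z ≡ N (mod 10)] from column 3 (Z=3, N=4, carry-in 1, digits 1,2,3,4,5,7,8 already taken and all letters distinct): Y must equal 0 ⇒ Y=0.
Step 9. [col 4: M + D ≡ U (mod 10)] column 4 reads M+D+carry(0)=U with M=8, D=1; with digits 0,1,2,3,4,5,7,8 already taken and all letters distinct, the only value for U is 9. So U=9.
Step 10. [col 6: O + C ≡ D (mod 10)] from column 6 (O=5, D=1, carry-in 0, digits 0,1,2,3,4,5,7,8,9 already taken and all letters distinct): C must equal 6 ⇒ C=6.

Answer: C=6, D=1, K=2, L=7, M=8, N=4, O=5, U=9, Y=0, Z=3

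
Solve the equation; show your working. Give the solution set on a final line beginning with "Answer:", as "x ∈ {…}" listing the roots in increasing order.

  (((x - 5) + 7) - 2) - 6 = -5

Step 1. [(((x - 5) + 7) - 2) - 6 = -5] 6 comes off first (add 6). So sub: ((x - 5) + 7) - 2 = 1.
Step 2. [((x - 5) + 7) - 2 = 1] the outer -2 inverts by adding 2 ⇒ sub: (x - 5) + 7 = 3.
Step 3. [(x - 5) + 7 = 3] peel the +7: subtract 7 from each side ⇒ sub: x - 5 = -4.
Step 4. [x - 5 = -4] peel the -5: add 5 from each side. So sub: x = 1.

Answer: x ∈ {1}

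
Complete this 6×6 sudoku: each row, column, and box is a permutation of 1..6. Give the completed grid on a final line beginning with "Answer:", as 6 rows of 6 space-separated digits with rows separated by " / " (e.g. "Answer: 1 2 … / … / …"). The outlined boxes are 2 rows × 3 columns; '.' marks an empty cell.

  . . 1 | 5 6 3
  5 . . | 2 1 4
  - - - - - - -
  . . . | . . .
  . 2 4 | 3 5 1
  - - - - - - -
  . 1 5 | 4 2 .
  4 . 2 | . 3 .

Step 1. [r6c2∈{6}] r6c2 is down to just 6. So r6c2=6.
Step 2. [r3c4∈{6}] r3c4 is down to just 6. So r3c4=6.
Step 3. [r3c3∈{3}] r3c3 has the single candidate 3. So r3c3=3.
Step 4. [r3c5∈{4}] r3c5's peers cover all but 4 ⇒ r3c5=4.
Step 5. [r5c1∈{3}] nothing but 3 survives at r5c1, so r5c1=3.
Step 6. [r2c2∈{3}] r2c2's peers cover all but 3, so r2c2=3.
Step 7. [r1c1∈{2}] r1c1 has the single candidate 2, so r1c1=2.
Step 8. [r1c2∈{4}] r1c2's peers cover all but 4 ⇒ r1c2=4.
Step 9. [r3c1∈{1}] r3c1 has the single candidate 1 ⇒ r3c1=1.
Step 10. [r3c2∈{5}] r3c2 is down to just 5 ⇒ r3c2=5.
Step 11. [r3c6∈{2}] r3c6's peers cover all but 2 ⇒ r3c6=2.
Step 12. [r4c1∈{6}] r4c1's peers cover all but 6, so r4c1=6.
Step 13. [r5c6∈{6}] r5c6 is down to just 6. So r5c6=6.
Step 14. [r2c3∈{6}] r2c3 is down to just 6, so r2c3=6.
Step 15. [r6c4∈{1}] r6c4's peers cover all but 1 ⇒ r6c4=1.
Step 16. [r6c6∈{5}] nothing but 5 survives at r6c6, so r6c6=5.

Answer: 2 4 1 5 6 3 / 5 3 6 2 1 4 / 1 5 3 6 4 2 / 6 2 4 3 5 1 / 3 1 5 4 2 6 / 4 6 2 1 3 5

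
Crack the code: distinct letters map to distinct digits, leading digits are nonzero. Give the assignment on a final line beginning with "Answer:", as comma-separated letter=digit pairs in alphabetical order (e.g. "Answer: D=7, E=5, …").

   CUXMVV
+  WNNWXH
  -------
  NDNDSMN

Step 1. [col 1: V + H ≡ N (mod 10)] N=1 is one option consistent with column 1 (V + H ≡ N (mod 10), carry-in 0) — take it. So N=1.
Step 2. [col 1: V + H ≡ N (mod 10)] column 1 (V + H ≡ N (mod 10), carry-in 0) doesn't pin H yet; pick H=9 and continue. So H=9.
Step 3. [col 1: V + H ≡ N (mod 10)] from column 1 (H=9, N=1, carry-in 0, digits 1,9 already taken and all letters distinct): V must equal 2 ⇒ V=2.
Step 4. [col 2: V + X ≡ M (mod 10)] several values work for M in column 2 (V + X ≡ M (mod 10), carry-in 1); try M=6, so M=6.
Step 5. [col 2: V + X ≡ M (mod 10)] from column 2 (V=2, M=6, carry-in 1, digits 1,2,6,9 already taken and all letters distinct): X must equal 3, so X=3.
Step 6. [col 3: M + W ≡ S (mod 10)] several values work for S in column 3 (M + W ≡ S (mod 10), carry-in 0); try S=4, so S=4.
Step 7. [col 3: M + W ≡ S (mod 10)] from column 3 (M=6, S=4, carry-in 0, digits 1,2,3,4,6,9 already taken and all letters distinct): W must equal 8 ⇒ W=8.
Step 8. [col 4: X + N ≡ D (mod 10)] column 4 reads X+N+carry(1)=D with X=3, N=1; with digits 1,2,3,4,6,8,9 already taken and all letters distinct, the only value for D is 5. So D=5.
Step 9. [col 5: U + N ≡ N (mod 10)] from column 5 (N=1, carry-in 0, digits 1,2,3,4,5,6,8,9 already taken and all letters distinct): U must equal 0 ⇒ U=0.
Step 10. [col 6: C + W ≡ D (mod 10)] column 6: given W=8, D=5, carry-in 0, and digits 0,1,2,3,4,5,6,8,9 already taken and all letters distinct, C+W≡D (mod 10) forces C=7. So C=7.

Answer: C=7, D=5, H=9, M=6, N=1, S=4, U=0, V=2, W=8, X=3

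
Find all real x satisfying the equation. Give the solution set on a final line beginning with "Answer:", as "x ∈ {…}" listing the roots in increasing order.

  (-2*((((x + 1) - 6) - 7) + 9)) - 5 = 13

Step 1. [(-2*((((x + 1) - 6) - 7) + 9)) - 5 = 13] add 5: x sits inside (… - 5) ⇒ sub: -2*((((x + 1) - 6) - 7) + 9) = 18.
Step 2. [-2*((((x + 1) - 6) - 7) + 9) = 18] divide by the outer -2. So div: (((x + 1) - 6) - 7) + 9 = -9.
Step 3. [(((x + 1) - 6) - 7) + 9 = -9] subtract 9: x sits inside (… + 9). So sub: ((x + 1) - 6) - 7 = -18.
Step 4. [((x + 1) - 6) - 7 = -18] 7 comes off first (add 7). So sub: (x + 1) - 6 = -11.
Step 5. [(x + 1) - 6 = -11] -6 is outermost — add 6 both sides ⇒ sub: x + 1 = -5.
Step 6. [x + 1 = -5] the outer +1 inverts by subtracting 1. So sub: x = -6.

Answer: x ∈ {-6}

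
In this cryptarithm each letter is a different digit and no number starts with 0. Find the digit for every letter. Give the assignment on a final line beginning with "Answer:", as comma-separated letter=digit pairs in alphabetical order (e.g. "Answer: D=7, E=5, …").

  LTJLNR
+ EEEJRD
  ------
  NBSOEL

Step 1. [col 1: R + D ≡ L (mod 10)] column 1 (R + D ≡ L (mod 10), carry-in 0) doesn't pin D yet; pick D=2 and continue. So D=2.
Step 2. [col 1: R + D ≡ L (mod 10)] several values work for R in column 1 (R + D ≡ L (mod 10), carry-in 0); try R=4 ⇒ R=4.
Step 3. [col 1: R + D ≡ L (mod 10)] column 1: given R=4, D=2, carry-in 0, and digits 2,4 already taken and all letters distinct, R+D≡L (mod 10) forces L=6. So L=6.
Step 4. [col 2: N + R ≡ E (mod 10)] N=7 is one option consistent with column 2 (N + R ≡ E (mod 10), carry-in 0) — take it. So N=7.
Step 5. [col 2: N + R ≡ E (mod 10)] from column 2 (N=7, R=4, carry-in 0, digits 2,4,6,7 already taken and all letters distinct): E must equal 1. So E=1.
Step 6. [col 3: L + J ≡ O (mod 10)] no forcing yet in column 3 (carry-in 1); J=3 is free and consistent — try it, so J=3.
Step 7. [col 3: L + J ≡ O (mod 10)] column 3 reads L+J+carry(1)=O with L=6, J=3; with digits 1,2,3,4,6,7 already taken and all letters distinct, the only value for O is 0. So O=0.
Step 8. [col 4: J + E ≡ S (mod 10)] from column 4 (J=3, E=1, carry-in 1, digits 0,1,2,3,4,6,7 already taken and all letters distinct): S must equal 5 ⇒ S=5.
Step 9. [col 5: T + E ≡ B (mod 10)] column 5: given E=1, carry-in 0, and digits 0,1,2,3,4,5,6,7 already taken and all letters distinct, T+E≡B (mod 10) forces B=9 ⇒ B=9.
Step 10. [col 5: T + E ≡ B (mod 10)] column 5: given E=1, B=9, carry-in 0, and digits 0,1,2,3,4,5,6,7,9 already taken and all letters distinct, T+E≡B (mod 10) forces T=8. So T=8.

Answer: B=9, D=2, E=1, J=3, L=6, N=7, O=0, R=4, S=5, T=8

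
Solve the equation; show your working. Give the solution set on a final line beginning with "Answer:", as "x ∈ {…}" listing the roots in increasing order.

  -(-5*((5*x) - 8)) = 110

Step 1. [-(-5*((5*x) - 8)) = 110] LHS negated; negate both sides, so neg: -5*((5*x) - 8) = -110.
Step 2. [-5*((5*x) - 8) = -110] -5·(inner) — divide through by -5, so div: (5*x) - 8 = 22.
Step 3. [(5*x) - 8 = 22] add 8: x sits inside (… - 8), so sub: 5*x = 30.
Step 4. [5*x = 30] 5 out front; divide by 5, so div: x = 6.

Answer: x ∈ {6}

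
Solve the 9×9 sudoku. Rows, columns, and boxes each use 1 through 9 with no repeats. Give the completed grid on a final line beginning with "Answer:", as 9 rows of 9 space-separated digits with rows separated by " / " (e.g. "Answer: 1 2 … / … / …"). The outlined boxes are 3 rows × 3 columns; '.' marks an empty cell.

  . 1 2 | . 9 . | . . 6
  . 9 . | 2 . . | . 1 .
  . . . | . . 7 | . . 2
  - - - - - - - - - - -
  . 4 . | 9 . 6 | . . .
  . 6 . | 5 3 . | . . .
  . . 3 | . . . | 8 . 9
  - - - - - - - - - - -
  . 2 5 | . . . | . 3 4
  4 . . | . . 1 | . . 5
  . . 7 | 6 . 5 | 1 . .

Step 1. [r6c2∈{5,7}] 7 has one home in col 2: r6c2. So r6c2=7.
Step 2. [r4c5∈{1,2,7,8}] box 5 places 7 nowhere but r4c5 ⇒ r4c5=7.
Step 3. [r3c2∈{3,5,8}] col 2 places 5 nowhere but r3c2 ⇒ r3c2=5.
Step 4. [r7c5∈{8}] r7c5's peers cover all but 8, so r7c5=8.
Step 5. [r5c6∈{2,4,8}] in box 5, 8 fits only at r5c6, so r5c6=8.
Step 6. [r9c9∈{8}] nothing but 8 survives at r9c9. So r9c9=8.
Step 7. [r7c1∈{1,6,9}] across row 7, 1 lands solely at r7c1 ⇒ r7c1=1.
Step 8. [r8c3∈{6,8,9}] box 7 places 6 nowhere but r8c3. So r8c3=6.
Step 9. [r8c5∈{2}] r8c5's peers cover all but 2 ⇒ r8c5=2.
Step 10. [r9c8∈{2,9}] in row 9, 2 fits only at r9c8. So r9c8=2.
Step 11. [r8c4∈{3,7}] in box 8, 3 fits only at r8c4. So r8c4=3.
Step 12. [r4c8∈{5}] r4c8's peers cover all but 5 ⇒ r4c8=5.
Step 13. [r1c7∈{3,4,5,7}] in row 1, 5 fits only at r1c7. So r1c7=5.
Step 14. [r9c5∈{4}] r9c5's peers cover all but 4, so r9c5=4.
Step 15. [r6c5∈{1}] r6c5's peers cover all but 1. So r6c5=1.
Step 16. [r6c4∈{4}] r6c4's peers cover all but 4, so r6c4=4.
Step 17. [r1c4∈{8}] r1c4 is down to just 8. So r1c4=8.
Step 18. [r3c8∈{4,8,9}] r3c8 is the only open cell in col 8 admitting 8, so r3c8=8.
Step 19. [r3c7∈{3,4,9}] row 3 places 9 nowhere but r3c7. So r3c7=9.
Step 20. [r8c7∈{7}] r8c7 has the single candidate 7 ⇒ r8c7=7.
Step 21. [r3c1∈{3,6}] r3c1 is the only open cell in row 3 admitting 3. So r3c1=3.
Step 22. [r2c1∈{6,7,8}] in col 1, 6 fits only at r2c1. So r2c1=6.
Step 23. [r2c9∈{3,7}] r2c9 is the only open cell in row 2 admitting 7 ⇒ r2c9=7.
Step 24. [r2c7∈{3,4}] r2c7 is the only open cell in box 3 admitting 3 ⇒ r2c7=3.
Step 25. [r1c8∈{4}] only 4 remains possible at r1c8. So r1c8=4.
Step 26. [r4c1∈{2,8}] col 1 places 8 nowhere but r4c1, so r4c1=8.
Step 27. [r4c3∈{1}] r4c3 has the single candidate 1. So r4c3=1.
Step 28. [r6c1∈{2,5}] row 6 places 5 nowhere but r6c1, so r6c1=5.
Step 29. [r5c1∈{2,9}] col 1 places 2 nowhere but r5c1, so r5c1=2.
Step 30. [r2c6∈{4}] r2c6 is down to just 4. So r2c6=4.
Step 31. [r6c6∈{2}] r6c6's peers cover all but 2. So r6c6=2.
Step 32. [r8c8∈{9}] r8c8 has the single candidate 9, so r8c8=9.
Step 33. [r7c4∈{7}] nothing but 7 survives at r7c4, so r7c4=7.
Step 34. [r3c4∈{1}] nothing but 1 survives at r3c4, so r3c4=1.
Step 35. [r5c7∈{4}] r5c7 is down to just 4 ⇒ r5c7=4.
Step 36. [r7c7∈{6}] r7c7 has the single candidate 6. So r7c7=6.
Step 37. [r3c5∈{6}] r3c5's peers cover all but 6. So r3c5=6.
Step 38. [r7c6∈{9}] r7c6 has the single candidate 9, so r7c6=9.
Step 39. [r3c3∈{4}] r3c3 is down to just 4. So r3c3=4.
Step 40. [r5c9∈{1}] r5c9's peers cover all but 1, so r5c9=1.
Step 41. [r1c1∈{7}] r1c1 has the single candidate 7 ⇒ r1c1=7.
Step 42. [r4c9∈{3}] nothing but 3 survives at r4c9. So r4c9=3.
Step 43. [r5c3∈{9}] r5c3 is down to just 9. So r5c3=9.
Step 44. [r4c7∈{2}] r4c7 is down to just 2. So r4c7=2.
Step 45. [r2c3∈{8}] r2c3 is down to just 8. So r2c3=8.
Step 46. [r6c8∈{6}] r6c8's peers cover all but 6 ⇒ r6c8=6.
Step 47. [r9c2∈{3}] only 3 remains possible at r9c2, so r9c2=3.
Step 48. [r2c5∈{5}] nothing but 5 survives at r2c5. So r2c5=5.
Step 49. [r5c8∈{7}] r5c8 has the single candidate 7, so r5c8=7.
Step 50. [r1c6∈{3}] r1c6 is down to just 3 ⇒ r1c6=3.
Step 51. [r8c2∈{8}] r8c2's peers cover all but 8, so r8c2=8.
Step 52. [r9c1∈{9}] r9c1's peers cover all but 9. So r9c1=9.

Answer: 7 1 2 8 9 3 5 4 6 / 6 9 8 2 5 4 3 1 7 / 3 5 4 1 6 7 9 8 2 / 8 4 1 9 7 6 2 5 3 / 2 6 9 5 3 8 4 7 1 / 5 7 3 4 1 2 8 6 9 / 1 2 5 7 8 9 6 3 4 / 4 8 6 3 2 1 7 9 5 / 9 3 7 6 4 5 1 2 8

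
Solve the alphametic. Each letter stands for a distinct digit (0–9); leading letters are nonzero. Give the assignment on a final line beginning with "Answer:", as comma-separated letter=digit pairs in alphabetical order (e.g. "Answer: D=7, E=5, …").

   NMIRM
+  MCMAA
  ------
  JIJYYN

Step 1. [col 1: M + A ≡ N (mod 10)] M=2 is one option consistent with column 1 (M + A ≡ N (mod 10), carry-in 0) — take it ⇒ M=2.
Step 2. [J] adding two 5-digit numbers gives at most 5+1 digits, and here it does — J is that final carry and must be 1, so J=1.
Step 3. [col 1: M + A ≡ N (mod 10)] several values work for N in column 1 (M + A ≡ N (mod 10), carry-in 0); try N=7, so N=7.
Step 4. [col 1: M + A ≡ N (mod 10)] from column 1 (M=2, N=7, carry-in 0, digits 1,2,7 already taken and all letters distinct): A must equal 5, so A=5.
Step 5. [col 2: R + A ≡ Y (mod 10)] several values work for R in column 2 (R + A ≡ Y (mod 10), carry-in 0); try R=8 ⇒ R=8.
Step 6. [col 2: R + A ≡ Y (mod 10)] column 2: given R=8, A=5, carry-in 0, and digits 1,2,5,7,8 already taken and all letters distinct, R+A≡Y (mod 10) forces Y=3 ⇒ Y=3.
Step 7. [col 3: I + M ≡ Y (mod 10)] in column 3 we have I+M≡Y with carry-in 1; given M=2, Y=3 and digits 1,2,3,5,7,8 already taken and all letters distinct, that pins I to 0. So I=0.
Step 8. [col 4: M + C ≡ J (mod 10)] from column 4 (M=2, J=1, carry-in 0, digits 0,1,2,3,5,7,8 already taken and all letters distinct): C must equal 9, so C=9.

Answer: A=5, C=9, I=0, J=1, M=2, N=7, R=8, Y=3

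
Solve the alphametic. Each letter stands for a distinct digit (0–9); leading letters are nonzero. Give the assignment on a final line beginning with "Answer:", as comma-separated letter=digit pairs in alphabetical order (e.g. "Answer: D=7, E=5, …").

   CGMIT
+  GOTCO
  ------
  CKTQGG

Step 1. [col 1: T + O ≡ G (mod 10)] G=8 is one option consistent with column 1 (T + O ≡ G (mod 10), carry-in 0) — take it ⇒ G=8.
Step 2. [col 1: T + O ≡ G (mod 10)] several values work for T in column 1 (T + O ≡ G (mod 10), carry-in 0); try T=3, so T=3.
Step 3. [C] adding two 5-digit numbers gives at most 5+1 digits, and here it does — C is that final carry and must be 1, so C=1.
Step 4. [col 1: T + O ≡ G (mod 10)] in column 1 we have T+O≡G with carry-in 0; given T=3, G=8 and digits 1,3,8 already taken and all letters distinct, that pins O to 5 ⇒ O=5.
Step 5. [col 2: I + C ≡ G (mod 10)] column 2 reads I+C+carry(0)=G with C=1, G=8; with digits 1,3,5,8 already taken and all letters distinct, the only value for I is 7 ⇒ I=7.
Step 6. [col 3: M + T ≡ Q (mod 10)] several values work for Q in column 3 (M + T ≡ Q (mod 10), carry-in 0); try Q=9 ⇒ Q=9.
Step 7. [col 3: M + T ≡ Q (mod 10)] from column 3 (T=3, Q=9, carry-in 0, digits 1,3,5,7,8,9 already taken and all letters distinct): M must equal 6, so M=6.
Step 8. [col 5: C + G ≡ K (mod 10)] from column 5 (C=1, G=8, carry-in 1, digits 1,3,5,6,7,8,9 already taken and all letters distinct): K must equal 0 ⇒ K=0.

Answer: C=1, G=8, I=7, K=0, M=6, O=5, Q=9, T=3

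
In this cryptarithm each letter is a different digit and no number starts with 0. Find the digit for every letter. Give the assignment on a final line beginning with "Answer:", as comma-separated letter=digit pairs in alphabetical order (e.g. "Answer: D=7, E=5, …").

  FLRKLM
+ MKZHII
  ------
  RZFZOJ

Step 1. [col 1: M + I ≡ J (mod 10)] several values work for I in column 1 (M + I ≡ J (mod 10), carry-in 0); try I=8, so I=8.
Step 2. [col 1: M + I ≡ J (mod 10)] column 1 (M + I ≡ J (mod 10), carry-in 0) doesn't pin M yet; pick M=4 and continue ⇒ M=4.
Step 3. [col 1: M + I ≡ J (mod 10)] column 1 reads M+I+carry(0)=J with M=4, I=8; with digits 4,8 already taken and all letters distinct, the only value for J is 2 ⇒ J=2.
Step 4. [col 2: L + I ≡ O (mod 10)] column 2 (L + I ≡ O (mod 10), carry-in 1) doesn't pin L yet; pick L=0 and continue ⇒ L=0.
Step 5. [col 2: L + I ≡ O (mod 10)] column 2: given L=0, I=8, carry-in 1, and digits 0,2,4,8 already taken and all letters distinct, L+I≡O (mod 10) forces O=9. So O=9.
Step 6. [col 3: K + H ≡ Z (mod 10)] several values work for K in column 3 (K + H ≡ Z (mod 10), carry-in 0); try K=5. So K=5.
Step 7. [col 3: K + H ≡ Z (mod 10)] Z=6 is one option consistent with column 3 (K + H ≡ Z (mod 10), carry-in 0) — take it, so Z=6.
Step 8. [col 3: K + H ≡ Z (mod 10)] column 3: given K=5, Z=6, carry-in 0, and digits 0,2,4,5,6,8,9 already taken and all letters distinct, K+H≡Z (mod 10) forces H=1. So H=1.
Step 9. [col 4: R + Z ≡ F (mod 10)] in column 4 we have R+Z≡F with carry-in 0; given Z=6 and digits 0,1,2,4,5,6,8,9 already taken and all letters distinct, that pins R to 7, so R=7.
Step 10. [col 4: R + Z ≡ F (mod 10)] in column 4 we have R+Z≡F with carry-in 0; given R=7, Z=6 and digits 0,1,2,4,5,6,7,8,9 already taken and all letters distinct, that pins F to 3. So F=3.

Answer: F=3, H=1, I=8, J=2, K=5, L=0, M=4, O=9, R=7, Z=6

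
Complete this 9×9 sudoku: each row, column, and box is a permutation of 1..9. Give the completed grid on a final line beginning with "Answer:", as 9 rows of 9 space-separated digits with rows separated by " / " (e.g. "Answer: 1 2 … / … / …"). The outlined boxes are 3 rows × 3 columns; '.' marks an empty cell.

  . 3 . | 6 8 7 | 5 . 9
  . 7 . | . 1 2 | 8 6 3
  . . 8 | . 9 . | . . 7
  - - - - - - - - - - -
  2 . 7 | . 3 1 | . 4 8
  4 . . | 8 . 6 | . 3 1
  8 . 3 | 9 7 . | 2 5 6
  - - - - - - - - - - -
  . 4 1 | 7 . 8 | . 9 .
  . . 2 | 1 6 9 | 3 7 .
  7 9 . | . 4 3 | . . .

Step 1. [r8c1∈{5}] r8c1 is down to just 5, so r8c1=5.
Step 2. [r4c4∈{5}] r4c4 is down to just 5, so r4c4=5.
Step 3. [r3c2∈{1,2,5,6}] across col 2, 2 lands solely at r3c2, so r3c2=2.
Step 4. [r3c8∈{1}] r3c8's peers cover all but 1 ⇒ r3c8=1.
Step 5. [r2c3∈{4,5,9}] in row 2, 5 fits only at r2c3, so r2c3=5.
Step 6. [r9c4∈{2}] nothing but 2 survives at r9c4, so r9c4=2.
Step 7. [r2c4∈{4}] r2c4's peers cover all but 4 ⇒ r2c4=4.
Step 8. [r7c7∈{6}] r7c7 has the single candidate 6. So r7c7=6.
Step 9. [r5c3∈{9}] r5c3's peers cover all but 9, so r5c3=9.
Step 10. [r7c5∈{5}] nothing but 5 survives at r7c5 ⇒ r7c5=5.
Step 11. [r5c5∈{2}] r5c5 is down to just 2 ⇒ r5c5=2.
Step 12. [r8c9∈{4}] nothing but 4 survives at r8c9, so r8c9=4.
Step 13. [r9c9∈{5}] nothing but 5 survives at r9c9 ⇒ r9c9=5.
Step 14. [r5c7∈{7}] r5c7 is down to just 7 ⇒ r5c7=7.
Step 15. [r8c2∈{8}] r8c2's peers cover all but 8, so r8c2=8.
Step 16. [r2c1∈{9}] r2c1's peers cover all but 9. So r2c1=9.
Step 17. [r6c2∈{1}] nothing but 1 survives at r6c2 ⇒ r6c2=1.
Step 18. [r3c1∈{6}] only 6 remains possible at r3c1, so r3c1=6.
Step 19. [r3c4∈{3}] r3c4's peers cover all but 3 ⇒ r3c4=3.
Step 20. [r9c8∈{8}] r9c8 is down to just 8, so r9c8=8.
Step 21. [r7c1∈{3}] r7c1's peers cover all but 3 ⇒ r7c1=3.
Step 22. [r3c7∈{4}] only 4 remains possible at r3c7 ⇒ r3c7=4.
Step 23. [r4c7∈{9}] r4c7's peers cover all but 9. So r4c7=9.
Step 24. [r7c9∈{2}] r7c9 has the single candidate 2. So r7c9=2.
Step 25. [r3c6∈{5}] only 5 remains possible at r3c6, so r3c6=5.
Step 26. [r6c6∈{4}] nothing but 4 survives at r6c6 ⇒ r6c6=4.
Step 27. [r1c3∈{4}] r1c3's peers cover all but 4. So r1c3=4.
Step 28. [r1c8∈{2}] only 2 remains possible at r1c8, so r1c8=2.
Step 29. [r9c3∈{6}] r9c3 is down to just 6. So r9c3=6.
Step 30. [r5c2∈{5}] r5c2's peers cover all but 5 ⇒ r5c2=5.
Step 31. [r1c1∈{1}] r1c1's peers cover all but 1 ⇒ r1c1=1.
Step 32. [r9c7∈{1}] r9c7's peers cover all but 1, so r9c7=1.
Step 33. [r4c2∈{6}] only 6 remains possible at r4c2. So r4c2=6.

Answer: 1 3 4 6 8 7 5 2 9 / 9 7 5 4 1 2 8 6 3 / 6 2 8 3 9 5 4 1 7 / 2 6 7 5 3 1 9 4 8 / 4 5 9 8 2 6 7 3 1 / 8 1 3 9 7 4 2 5 6 / 3 4 1 7 5 8 6 9 2 / 5 8 2 1 6 9 3 7 4 / 7 9 6 2 4 3 1 8 5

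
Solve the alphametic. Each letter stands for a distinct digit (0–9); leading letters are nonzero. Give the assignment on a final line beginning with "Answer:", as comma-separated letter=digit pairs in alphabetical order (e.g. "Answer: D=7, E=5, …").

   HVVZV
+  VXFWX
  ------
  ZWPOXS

Step 1. [col 1: V + X ≡ S (mod 10)] no forcing yet in column 1 (carry-in 0); S=9 is free and consistent — try it. So S=9.
Step 2. [col 1: V + X ≡ S (mod 10)] column 1 (V + X ≡ S (mod 10), carry-in 0) doesn't pin V yet; pick V=6 and continue ⇒ V=6.
Step 3. [Z] adding two 5-digit numbers gives at most 5+1 digits, and here it does — Z is that final carry and must be 1, so Z=1.
Step 4. [col 1: V + X ≡ S (mod 10)] column 1 reads V+X+carry(0)=S with V=6, S=9; with digits 1,6,9 already taken and all letters distinct, the only value for X is 3 ⇒ X=3.
Step 5. [col 2: Z + W ≡ X (mod 10)] column 2: given Z=1, X=3, carry-in 0, and digits 1,3,6,9 already taken and all letters distinct, Z+W≡X (mod 10) forces W=2, so W=2.
Step 6. [col 3: V + F ≡ O (mod 10)] O=4 is one option consistent with column 3 (V + F ≡ O (mod 10), carry-in 0) — take it ⇒ O=4.
Step 7. [col 3: V + F ≡ O (mod 10)] from column 3 (V=6, O=4, carry-in 0, digits 1,2,3,4,6,9 already taken and all letters distinct): F must equal 8. So F=8.
Step 8. [col 4: V + X ≡ P (mod 10)] in column 4 we have V+X≡P with carry-in 1; given V=6, X=3 and digits 1,2,3,4,6,8,9 already taken and all letters distinct, that pins P to 0 ⇒ P=0.
Step 9. [col 5: H + V ≡ W (mod 10)] column 5: given V=6, W=2, carry-in 1, and digits 0,1,2,3,4,6,8,9 already taken and all letters distinct, H+V≡W (mod 10) forces H=5 ⇒ H=5.

Answer: F=8, H=5, O=4, P=0, S=9, V=6, W=2, X=3, Z=1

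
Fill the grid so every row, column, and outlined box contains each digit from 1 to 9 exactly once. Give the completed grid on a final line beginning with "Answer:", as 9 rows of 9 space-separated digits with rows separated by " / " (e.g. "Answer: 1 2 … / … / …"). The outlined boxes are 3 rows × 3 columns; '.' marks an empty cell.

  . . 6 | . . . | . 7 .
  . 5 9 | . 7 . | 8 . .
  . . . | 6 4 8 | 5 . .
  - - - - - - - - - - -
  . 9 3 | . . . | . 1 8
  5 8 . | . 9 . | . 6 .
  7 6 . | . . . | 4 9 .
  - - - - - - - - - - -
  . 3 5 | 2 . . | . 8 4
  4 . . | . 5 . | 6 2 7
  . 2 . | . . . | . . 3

Step 1. [r8c2∈{1}] r8c2 has the single candidate 1. So r8c2=1.
Step 2. [r5c9∈{2}] only 2 remains possible at r5c9, so r5c9=2.
Step 3. [r7c6∈{1,6,7,9}] row 7 places 7 nowhere but r7c6 ⇒ r7c6=7.
Step 4. [r4c1∈{2}] nothing but 2 survives at r4c1, so r4c1=2.
Step 5. [r2c6∈{1,2,3}] across row 2, 2 lands solely at r2c6, so r2c6=2.
Step 6. [r6c3∈{1}] nothing but 1 survives at r6c3. So r6c3=1.
Step 7. [r5c7∈{3,7}] box 6 places 3 nowhere but r5c7. So r5c7=3.
Step 8. [r4c5∈{6}] r4c5 has the single candidate 6, so r4c5=6.
Step 9. [r7c5∈{1}] nothing but 1 survives at r7c5, so r7c5=1.
Step 10. [r1c5∈{3}] nothing but 3 survives at r1c5 ⇒ r1c5=3.
Step 11. [r9c5∈{8}] r9c5 is down to just 8 ⇒ r9c5=8.
Step 12. [r2c4∈{1}] nothing but 1 survives at r2c4 ⇒ r2c4=1.
Step 13. [r3c9∈{1,9}] r3c9 is the only open cell in row 3 admitting 9 ⇒ r3c9=9.
Step 14. [r9c6∈{4,6,9}] in col 6, 6 fits only at r9c6 ⇒ r9c6=6.
Step 15. [r9c4∈{4,9}] row 9 places 4 nowhere but r9c4 ⇒ r9c4=4.
Step 16. [r6c9∈{5}] r6c9 has the single candidate 5 ⇒ r6c9=5.
Step 17. [r3c1∈{1,3}] across row 3, 1 lands solely at r3c1 ⇒ r3c1=1.
Step 18. [r7c7∈{9}] r7c7 is down to just 9. So r7c7=9.
Step 19. [r4c6∈{4,5}] row 4 places 4 nowhere but r4c6, so r4c6=4.
Step 20. [r4c4∈{5,7}] row 4 places 5 nowhere but r4c4. So r4c4=5.
Step 21. [r6c6∈{3}] r6c6 is down to just 3. So r6c6=3.
Step 22. [r1c4∈{9}] r1c4 has the single candidate 9, so r1c4=9.
Step 23. [r3c2∈{7}] only 7 remains possible at r3c2, so r3c2=7.
Step 24. [r9c7∈{1}] r9c7 is down to just 1, so r9c7=1.
Step 25. [r2c1∈{3}] r2c1's peers cover all but 3 ⇒ r2c1=3.
Step 26. [r5c4∈{7}] r5c4 has the single candidate 7. So r5c4=7.
Step 27. [r3c8∈{3}] r3c8 is down to just 3. So r3c8=3.
Step 28. [r6c4∈{8}] r6c4 is down to just 8 ⇒ r6c4=8.
Step 29. [r2c9∈{6}] r2c9 is down to just 6 ⇒ r2c9=6.
Step 30. [r5c3∈{4}] r5c3 has the single candidate 4, so r5c3=4.
Step 31. [r9c3∈{7}] r9c3's peers cover all but 7 ⇒ r9c3=7.
Step 32. [r8c4∈{3}] r8c4 has the single candidate 3. So r8c4=3.
Step 33. [r3c3∈{2}] r3c3 is down to just 2. So r3c3=2.
Step 34. [r1c7∈{2}] r1c7 has the single candidate 2. So r1c7=2.
Step 35. [r2c8∈{4}] nothing but 4 survives at r2c8, so r2c8=4.
Step 36. [r4c7∈{7}] only 7 remains possible at r4c7 ⇒ r4c7=7.
Step 37. [r8c3∈{8}] r8c3 is down to just 8. So r8c3=8.
Step 38. [r5c6∈{1}] r5c6's peers cover all but 1. So r5c6=1.
Step 39. [r6c5∈{2}] only 2 remains possible at r6c5, so r6c5=2.
Step 40. [r7c1∈{6}] r7c1 is down to just 6. So r7c1=6.
Step 41. [r9c8∈{5}] nothing but 5 survives at r9c8. So r9c8=5.
Step 42. [r9c1∈{9}] r9c1's peers cover all but 9 ⇒ r9c1=9.
Step 43. [r1c1∈{8}] r1c1 is down to just 8, so r1c1=8.
Step 44. [r8c6∈{9}] nothing but 9 survives at r8c6. So r8c6=9.
Step 45. [r1c2∈{4}] only 4 remains possible at r1c2, so r1c2=4.
Step 46. [r1c6∈{5}] only 5 remains possible at r1c6 ⇒ r1c6=5.
Step 47. [r1c9∈{1}] r1c9's peers cover all but 1 ⇒ r1c9=1.

Answer: 8 4 6 9 3 5 2 7 1 / 3 5 9 1 7 2 8 4 6 / 1 7 2 6 4 8 5 3 9 / 2 9 3 5 6 4 7 1 8 / 5 8 4 7 9 1 3 6 2 / 7 6 1 8 2 3 4 9 5 / 6 3 5 2 1 7 9 8 4 / 4 1 8 3 5 9 6 2 7 / 9 2 7 4 8 6 1 5 3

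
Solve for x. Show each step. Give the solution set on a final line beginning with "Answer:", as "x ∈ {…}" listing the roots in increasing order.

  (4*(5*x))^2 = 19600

Step 1. [(4*(5*x))^2 = 19600] √ both sides: 19600 ≥ 0 gives two branches, so sqrt: 4*(5*x) = 140 or -140.
Step 2. [4*(5*x) = 140 or -140] LHS = 4·(…); ÷4 both sides. So div: 5*x = 35 or -35.
Step 3. [5*x = 35 or -35] 5·(inner) — divide through by 5. So div: x = 7 or -7.

Answer: x ∈ {-7, 7}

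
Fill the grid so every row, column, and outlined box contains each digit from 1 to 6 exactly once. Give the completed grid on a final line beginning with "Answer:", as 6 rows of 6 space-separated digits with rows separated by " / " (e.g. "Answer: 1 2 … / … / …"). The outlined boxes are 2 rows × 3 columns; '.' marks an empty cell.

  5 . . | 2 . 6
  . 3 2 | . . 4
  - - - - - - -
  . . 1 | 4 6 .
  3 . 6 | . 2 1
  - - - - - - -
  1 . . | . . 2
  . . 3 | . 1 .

Step 1. [r4c4∈{5}] r4c4's peers cover all but 5, so r4c4=5.
Step 2. [r6c1∈{2,4,6}] r6c1 is the only open cell in col 1 admitting 4 ⇒ r6c1=4.
Step 3. [r5c3∈{5}] r5c3 is down to just 5 ⇒ r5c3=5.
Step 4. [r5c4∈{3,6}] in col 4, 3 fits only at r5c4. So r5c4=3.
Step 5. [r6c2∈{2,6}] row 6 places 2 nowhere but r6c2. So r6c2=2.
Step 6. [r4c2∈{4}] r4c2's peers cover all but 4. So r4c2=4.
Step 7. [r5c2∈{6}] r5c2's peers cover all but 6, so r5c2=6.
Step 8. [r1c3∈{4}] r1c3 has the single candidate 4 ⇒ r1c3=4.
Step 9. [r2c1∈{6}] r2c1's peers cover all but 6 ⇒ r2c1=6.
Step 10. [r2c5∈{5}] nothing but 5 survives at r2c5, so r2c5=5.
Step 11. [r6c4∈{6}] r6c4 is down to just 6 ⇒ r6c4=6.
Step 12. [r5c5∈{4}] r5c5 has the single candidate 4. So r5c5=4.
Step 13. [r1c5∈{3}] r1c5's peers cover all but 3 ⇒ r1c5=3.
Step 14. [r2c4∈{1}] r2c4's peers cover all but 1 ⇒ r2c4=1.
Step 15. [r6c6∈{5}] r6c6 has the single candidate 5 ⇒ r6c6=5.
Step 16. [r3c1∈{2}] nothing but 2 survives at r3c1 ⇒ r3c1=2.
Step 17. [r3c6∈{3}] only 3 remains possible at r3c6, so r3c6=3.
Step 18. [r1c2∈{1}] nothing but 1 survives at r1c2. So r1c2=1.
Step 19. [r3c2∈{5}] r3c2 has the single candidate 5, so r3c2=5.

Answer: 5 1 4 2 3 6 / 6 3 2 1 5 4 / 2 5 1 4 6 3 / 3 4 6 5 2 1 / 1 6 5 3 4 2 / 4 2 3 6 1 5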